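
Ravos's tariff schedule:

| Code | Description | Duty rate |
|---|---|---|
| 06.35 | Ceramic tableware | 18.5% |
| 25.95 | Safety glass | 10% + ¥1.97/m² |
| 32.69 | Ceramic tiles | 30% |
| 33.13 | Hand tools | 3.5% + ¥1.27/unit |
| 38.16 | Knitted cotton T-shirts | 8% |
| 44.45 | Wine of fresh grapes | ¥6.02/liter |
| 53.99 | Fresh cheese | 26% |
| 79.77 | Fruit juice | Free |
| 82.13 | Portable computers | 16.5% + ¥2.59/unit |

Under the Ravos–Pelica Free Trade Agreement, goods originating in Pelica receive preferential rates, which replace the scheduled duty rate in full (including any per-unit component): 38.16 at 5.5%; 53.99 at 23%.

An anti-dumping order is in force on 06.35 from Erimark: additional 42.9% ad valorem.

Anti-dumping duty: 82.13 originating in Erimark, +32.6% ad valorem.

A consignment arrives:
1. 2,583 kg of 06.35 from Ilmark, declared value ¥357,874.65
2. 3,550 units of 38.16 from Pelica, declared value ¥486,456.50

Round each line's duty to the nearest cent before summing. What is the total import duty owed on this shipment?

Line 1 (06.35, Ilmark, 2,583 kg, ¥357,874.65):
Base rate for 06.35 is 18.5%.
The additional-duty order on 06.35 targets Erimark, not Ilmark; it does not apply.
Duty = ¥357,874.65 × 18.5% = ¥66,206.81.
Line 2 (38.16, Pelica, 3,550 units, ¥486,456.50):
Base rate for 38.16 is 8%.
Origin Pelica qualifies under the Ravos–Pelica agreement and 38.16 is covered: preferential rate 5.5% applies instead.
Duty = ¥486,456.50 × 5.5% = ¥26,755.11.
Total = ¥66,206.81 + ¥26,755.11 = ¥92,961.92.

¥92,961.92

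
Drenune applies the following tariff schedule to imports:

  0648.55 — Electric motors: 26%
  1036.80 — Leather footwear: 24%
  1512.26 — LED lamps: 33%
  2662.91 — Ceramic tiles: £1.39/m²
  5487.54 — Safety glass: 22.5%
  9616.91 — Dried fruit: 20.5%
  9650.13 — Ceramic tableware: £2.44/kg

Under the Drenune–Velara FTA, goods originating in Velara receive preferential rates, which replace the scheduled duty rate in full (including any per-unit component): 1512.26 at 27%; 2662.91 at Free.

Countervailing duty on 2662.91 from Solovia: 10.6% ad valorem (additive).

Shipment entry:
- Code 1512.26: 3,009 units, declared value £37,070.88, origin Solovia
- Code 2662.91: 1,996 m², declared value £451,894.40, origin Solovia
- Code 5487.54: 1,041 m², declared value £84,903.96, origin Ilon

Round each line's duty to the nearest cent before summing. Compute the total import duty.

£82,012.03

Line 1 (1512.26, Solovia, 3,009 units, £37,070.88):
Base rate for 1512.26 is 33%.
1512.26 has an FTA preferential rate, but origin Solovia is not Velara; base rate stands.
Duty = £37,070.88 × 33% = £12,233.39.
Line 2 (2662.91, Solovia, 1,996 m², £451,894.40):
Base rate for 2662.91 is £1.39/m².
2662.91 has an FTA preferential rate, but origin Solovia is not Velara; base rate stands.
Additional duty on 2662.91 from Solovia: +10.6% ad valorem. Applied ad valorem rate = 10.6%.
Duty = £451,894.40 × 10.6% + 1,996 × £1.39 = £50,675.25.
Line 3 (5487.54, Ilon, 1,041 m², £84,903.96):
Base rate for 5487.54 is 22.5%.
Duty = £84,903.96 × 22.5% = £19,103.39.
Total = £12,233.39 + £50,675.25 + £19,103.39 = £82,012.03.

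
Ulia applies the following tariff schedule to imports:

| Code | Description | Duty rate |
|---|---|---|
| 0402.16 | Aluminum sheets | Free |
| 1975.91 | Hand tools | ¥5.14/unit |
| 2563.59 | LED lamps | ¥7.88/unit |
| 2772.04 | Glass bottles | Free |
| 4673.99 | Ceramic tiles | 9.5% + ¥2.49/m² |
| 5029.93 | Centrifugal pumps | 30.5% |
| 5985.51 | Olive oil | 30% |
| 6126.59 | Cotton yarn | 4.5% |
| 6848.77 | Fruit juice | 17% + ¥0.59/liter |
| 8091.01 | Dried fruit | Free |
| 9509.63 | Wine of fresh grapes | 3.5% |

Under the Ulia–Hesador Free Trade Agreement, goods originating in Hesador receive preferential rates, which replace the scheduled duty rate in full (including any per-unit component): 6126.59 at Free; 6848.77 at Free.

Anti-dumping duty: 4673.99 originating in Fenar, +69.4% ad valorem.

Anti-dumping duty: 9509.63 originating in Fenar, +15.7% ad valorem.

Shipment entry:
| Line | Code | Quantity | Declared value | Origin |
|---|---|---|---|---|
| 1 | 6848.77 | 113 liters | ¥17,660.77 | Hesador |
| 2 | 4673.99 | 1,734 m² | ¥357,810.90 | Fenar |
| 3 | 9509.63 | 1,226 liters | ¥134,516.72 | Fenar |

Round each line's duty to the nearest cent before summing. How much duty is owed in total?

Line 1 (6848.77, Hesador, 113 liters, ¥17,660.77):
Base rate for 6848.77 is 17% + ¥0.59/liter.
Origin Hesador qualifies under the Ulia–Hesador agreement and 6848.77 is covered: preferential rate Free applies instead.
Duty = ¥17,660.77 × 0% = ¥0.00.
Line 2 (4673.99, Fenar, 1,734 m², ¥357,810.90):
Base rate for 4673.99 is 9.5% + ¥2.49/m².
Additional duty on 4673.99 from Fenar: +69.4%. Applied ad valorem rate: 9.5% + 69.4% = 78.9%.
Duty = ¥357,810.90 × 78.9% + 1,734 × ¥2.49 = ¥286,630.46.
Line 3 (9509.63, Fenar, 1,226 liters, ¥134,516.72):
Base rate for 9509.63 is 3.5%.
Additional duty on 9509.63 from Fenar: +15.7%. Applied ad valorem rate: 3.5% + 15.7% = 19.2%.
Duty = ¥134,516.72 × 19.2% = ¥25,827.21.
Total = ¥0.00 + ¥286,630.46 + ¥25,827.21 = ¥312,457.67.

¥312,457.67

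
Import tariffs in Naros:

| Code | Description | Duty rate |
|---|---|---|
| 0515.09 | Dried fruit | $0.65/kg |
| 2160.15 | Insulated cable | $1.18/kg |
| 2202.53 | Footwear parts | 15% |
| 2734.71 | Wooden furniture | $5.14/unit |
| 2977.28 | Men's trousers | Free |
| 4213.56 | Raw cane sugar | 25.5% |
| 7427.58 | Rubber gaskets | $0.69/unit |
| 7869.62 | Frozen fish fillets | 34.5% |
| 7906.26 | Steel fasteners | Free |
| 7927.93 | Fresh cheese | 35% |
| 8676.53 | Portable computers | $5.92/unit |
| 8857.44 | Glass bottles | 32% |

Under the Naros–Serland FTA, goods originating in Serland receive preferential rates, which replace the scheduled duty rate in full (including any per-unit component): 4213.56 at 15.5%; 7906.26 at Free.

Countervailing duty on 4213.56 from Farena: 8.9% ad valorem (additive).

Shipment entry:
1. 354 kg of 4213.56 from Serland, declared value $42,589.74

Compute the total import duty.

$6,601.41

Line 1 (4213.56, Serland, 354 kg, $42,589.74):
Base rate for 4213.56 is 25.5%.
Origin Serland qualifies under the Naros–Serland agreement and 4213.56 is covered: preferential rate 15.5% applies instead.
The additional-duty order on 4213.56 targets Farena, not Serland; it does not apply.
Duty = $42,589.74 × 15.5% = $6,601.41.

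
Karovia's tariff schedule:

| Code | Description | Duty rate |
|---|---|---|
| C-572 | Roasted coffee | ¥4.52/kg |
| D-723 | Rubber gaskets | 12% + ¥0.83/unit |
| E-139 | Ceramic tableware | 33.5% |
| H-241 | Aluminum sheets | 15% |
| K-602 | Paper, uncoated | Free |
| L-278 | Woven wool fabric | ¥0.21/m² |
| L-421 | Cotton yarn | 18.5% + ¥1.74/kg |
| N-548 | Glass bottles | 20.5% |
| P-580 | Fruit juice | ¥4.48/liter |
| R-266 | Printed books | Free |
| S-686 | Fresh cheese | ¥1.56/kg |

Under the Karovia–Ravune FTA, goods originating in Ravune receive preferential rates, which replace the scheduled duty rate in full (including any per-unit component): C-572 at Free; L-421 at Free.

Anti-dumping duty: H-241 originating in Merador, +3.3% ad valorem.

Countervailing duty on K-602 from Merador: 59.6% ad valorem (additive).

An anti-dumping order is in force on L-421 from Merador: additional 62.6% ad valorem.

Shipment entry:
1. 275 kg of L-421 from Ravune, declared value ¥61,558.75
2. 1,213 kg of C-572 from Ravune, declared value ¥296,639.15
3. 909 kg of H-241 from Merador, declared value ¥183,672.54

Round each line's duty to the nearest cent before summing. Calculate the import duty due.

¥33,612.07

Line 1 (L-421, Ravune, 275 kg, ¥61,558.75):
Base rate for L-421 is 18.5% + ¥1.74/kg.
Origin Ravune qualifies under the Karovia–Ravune agreement and L-421 is covered: preferential rate Free applies instead.
The additional-duty order on L-421 targets Merador, not Ravune; it does not apply.
Duty = ¥61,558.75 × 0% = ¥0.00.
Line 2 (C-572, Ravune, 1,213 kg, ¥296,639.15):
Base rate for C-572 is ¥4.52/kg.
Origin Ravune qualifies under the Karovia–Ravune agreement and C-572 is covered: preferential rate Free applies instead.
Duty = ¥296,639.15 × 0% = ¥0.00.
Line 3 (H-241, Merador, 909 kg, ¥183,672.54):
Base rate for H-241 is 15%.
Additional duty on H-241 from Merador: +3.3%. Applied ad valorem rate: 15% + 3.3% = 18.3%.
Duty = ¥183,672.54 × 18.3% = ¥33,612.07.
Total = ¥0.00 + ¥0.00 + ¥33,612.07 = ¥33,612.07.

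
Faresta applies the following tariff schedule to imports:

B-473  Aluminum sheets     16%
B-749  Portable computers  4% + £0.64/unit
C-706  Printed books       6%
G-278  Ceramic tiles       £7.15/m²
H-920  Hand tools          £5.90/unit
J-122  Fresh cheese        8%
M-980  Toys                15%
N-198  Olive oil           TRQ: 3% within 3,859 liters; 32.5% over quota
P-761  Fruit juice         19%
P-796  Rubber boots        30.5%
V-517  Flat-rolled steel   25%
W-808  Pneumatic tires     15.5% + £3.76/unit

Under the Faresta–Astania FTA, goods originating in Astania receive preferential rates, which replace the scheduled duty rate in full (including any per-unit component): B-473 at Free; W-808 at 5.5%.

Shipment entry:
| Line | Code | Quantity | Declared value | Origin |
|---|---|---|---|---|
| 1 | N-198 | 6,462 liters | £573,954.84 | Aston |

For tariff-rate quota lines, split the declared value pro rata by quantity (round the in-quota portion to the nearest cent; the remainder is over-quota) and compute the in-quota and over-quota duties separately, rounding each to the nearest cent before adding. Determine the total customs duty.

£85,422.19

Line 1 (N-198, Aston, 6,462 liters, £573,954.84):
Code N-198 is under a tariff-rate quota (threshold 3,859 liters). In-quota: 3,859 liters at 3%; over-quota: 2,603 liters at 32.5%.
Pro-rata value split: in-quota = £573,954.84 × 3,859/6,462 = £342,756.38; over-quota = £573,954.84 − £342,756.38 = £231,198.46.
In-quota duty = £342,756.38 × 3% = £10,282.69. Over-quota duty = £231,198.46 × 32.5% = £75,139.50.
Line duty = £10,282.69 + £75,139.50 = £85,422.19.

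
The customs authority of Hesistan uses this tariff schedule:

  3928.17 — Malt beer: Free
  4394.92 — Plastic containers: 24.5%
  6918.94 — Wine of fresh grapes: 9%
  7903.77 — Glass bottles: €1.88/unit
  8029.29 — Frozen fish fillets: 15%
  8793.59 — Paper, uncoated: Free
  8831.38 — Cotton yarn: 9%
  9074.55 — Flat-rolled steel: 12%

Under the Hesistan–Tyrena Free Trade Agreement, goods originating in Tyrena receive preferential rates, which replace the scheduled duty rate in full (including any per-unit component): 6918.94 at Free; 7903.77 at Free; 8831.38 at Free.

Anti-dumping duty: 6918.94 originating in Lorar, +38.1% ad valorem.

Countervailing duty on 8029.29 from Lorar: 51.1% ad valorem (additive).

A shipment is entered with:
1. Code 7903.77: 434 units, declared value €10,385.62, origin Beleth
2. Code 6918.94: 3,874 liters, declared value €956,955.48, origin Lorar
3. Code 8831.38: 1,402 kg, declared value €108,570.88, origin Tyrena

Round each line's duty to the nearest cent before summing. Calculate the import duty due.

Line 1 (7903.77, Beleth, 434 units, €10,385.62):
Base rate for 7903.77 is €1.88/unit.
7903.77 has an FTA preferential rate, but origin Beleth is not Tyrena; base rate stands.
Duty = 434 × €1.88 = €815.92.
Line 2 (6918.94, Lorar, 3,874 liters, €956,955.48):
Base rate for 6918.94 is 9%.
6918.94 has an FTA preferential rate, but origin Lorar is not Tyrena; base rate stands.
Additional duty on 6918.94 from Lorar: +38.1%. Applied ad valorem rate: 9% + 38.1% = 47.1%.
Duty = €956,955.48 × 47.1% = €450,726.03.
Line 3 (8831.38, Tyrena, 1,402 kg, €108,570.88):
Base rate for 8831.38 is 9%.
Origin Tyrena qualifies under the Hesistan–Tyrena agreement and 8831.38 is covered: preferential rate Free applies instead.
Duty = €108,570.88 × 0% = €0.00.
Total = €815.92 + €450,726.03 + €0.00 = €451,541.95.

€451,541.95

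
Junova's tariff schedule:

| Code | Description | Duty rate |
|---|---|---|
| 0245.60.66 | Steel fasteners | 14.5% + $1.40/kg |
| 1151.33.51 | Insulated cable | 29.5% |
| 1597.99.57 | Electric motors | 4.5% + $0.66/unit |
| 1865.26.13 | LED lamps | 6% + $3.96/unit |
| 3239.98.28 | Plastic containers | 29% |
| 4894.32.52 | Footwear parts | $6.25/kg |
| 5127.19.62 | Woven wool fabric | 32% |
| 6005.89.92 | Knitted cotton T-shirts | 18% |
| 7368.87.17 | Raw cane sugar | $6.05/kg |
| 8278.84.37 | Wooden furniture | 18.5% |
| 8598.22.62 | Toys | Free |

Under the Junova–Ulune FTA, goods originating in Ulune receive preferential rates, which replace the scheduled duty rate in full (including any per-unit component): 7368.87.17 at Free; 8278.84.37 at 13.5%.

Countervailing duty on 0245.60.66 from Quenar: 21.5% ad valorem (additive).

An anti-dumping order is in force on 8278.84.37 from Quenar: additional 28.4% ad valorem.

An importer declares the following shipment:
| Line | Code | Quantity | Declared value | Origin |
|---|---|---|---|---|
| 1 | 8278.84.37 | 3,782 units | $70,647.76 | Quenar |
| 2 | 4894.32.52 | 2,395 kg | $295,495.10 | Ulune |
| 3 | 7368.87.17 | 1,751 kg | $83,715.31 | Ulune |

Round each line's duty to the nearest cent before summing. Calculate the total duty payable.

$48,102.55

Line 1 (8278.84.37, Quenar, 3,782 units, $70,647.76):
Base rate for 8278.84.37 is 18.5%.
8278.84.37 has an FTA preferential rate, but origin Quenar is not Ulune; base rate stands.
Additional duty on 8278.84.37 from Quenar: +28.4%. Applied ad valorem rate: 18.5% + 28.4% = 46.9%.
Duty = $70,647.76 × 46.9% = $33,133.80.
Line 2 (4894.32.52, Ulune, 2,395 kg, $295,495.10):
Base rate for 4894.32.52 is $6.25/kg.
Origin Ulune is the FTA partner but 4894.32.52 is not on the preference list; base rate stands.
Duty = 2,395 × $6.25 = $14,968.75.
Line 3 (7368.87.17, Ulune, 1,751 kg, $83,715.31):
Base rate for 7368.87.17 is $6.05/kg.
Origin Ulune qualifies under the Junova–Ulune agreement and 7368.87.17 is covered: preferential rate Free applies instead.
Duty = $83,715.31 × 0% = $0.00.
Total = $33,133.80 + $14,968.75 + $0.00 = $48,102.55.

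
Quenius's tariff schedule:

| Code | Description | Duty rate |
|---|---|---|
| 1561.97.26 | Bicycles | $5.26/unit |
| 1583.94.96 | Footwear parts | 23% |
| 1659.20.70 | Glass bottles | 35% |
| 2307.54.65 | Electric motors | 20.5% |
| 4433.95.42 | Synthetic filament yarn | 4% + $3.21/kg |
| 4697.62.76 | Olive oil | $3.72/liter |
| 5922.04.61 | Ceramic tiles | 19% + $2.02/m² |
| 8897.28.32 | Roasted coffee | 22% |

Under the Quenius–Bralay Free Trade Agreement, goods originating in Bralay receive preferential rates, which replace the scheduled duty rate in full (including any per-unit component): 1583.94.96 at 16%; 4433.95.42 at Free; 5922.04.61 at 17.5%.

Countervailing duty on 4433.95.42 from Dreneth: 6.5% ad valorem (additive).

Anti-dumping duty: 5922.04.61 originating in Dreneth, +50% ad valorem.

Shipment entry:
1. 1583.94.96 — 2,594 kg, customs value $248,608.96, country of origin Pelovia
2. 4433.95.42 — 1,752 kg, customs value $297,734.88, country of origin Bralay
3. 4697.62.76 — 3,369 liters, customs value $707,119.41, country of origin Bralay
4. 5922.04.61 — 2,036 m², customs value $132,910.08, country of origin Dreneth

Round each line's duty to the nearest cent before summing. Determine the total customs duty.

$165,533.42

Line 1 (1583.94.96, Pelovia, 2,594 kg, $248,608.96):
Base rate for 1583.94.96 is 23%.
1583.94.96 has an FTA preferential rate, but origin Pelovia is not Bralay; base rate stands.
Duty = $248,608.96 × 23% = $57,180.06.
Line 2 (4433.95.42, Bralay, 1,752 kg, $297,734.88):
Base rate for 4433.95.42 is 4% + $3.21/kg.
Origin Bralay qualifies under the Quenius–Bralay agreement and 4433.95.42 is covered: preferential rate Free applies instead.
The additional-duty order on 4433.95.42 targets Dreneth, not Bralay; it does not apply.
Duty = $297,734.88 × 0% = $0.00.
Line 3 (4697.62.76, Bralay, 3,369 liters, $707,119.41):
Base rate for 4697.62.76 is $3.72/liter.
Origin Bralay is the FTA partner but 4697.62.76 is not on the preference list; base rate stands.
Duty = 3,369 × $3.72 = $12,532.68.
Line 4 (5922.04.61, Dreneth, 2,036 m², $132,910.08):
Base rate for 5922.04.61 is 19% + $2.02/m².
5922.04.61 has an FTA preferential rate, but origin Dreneth is not Bralay; base rate stands.
Additional duty on 5922.04.61 from Dreneth: +50%. Applied ad valorem rate: 19% + 50% = 69%.
Duty = $132,910.08 × 69% + 2,036 × $2.02 = $95,820.68.
Total = $57,180.06 + $0.00 + $12,532.68 + $95,820.68 = $165,533.42.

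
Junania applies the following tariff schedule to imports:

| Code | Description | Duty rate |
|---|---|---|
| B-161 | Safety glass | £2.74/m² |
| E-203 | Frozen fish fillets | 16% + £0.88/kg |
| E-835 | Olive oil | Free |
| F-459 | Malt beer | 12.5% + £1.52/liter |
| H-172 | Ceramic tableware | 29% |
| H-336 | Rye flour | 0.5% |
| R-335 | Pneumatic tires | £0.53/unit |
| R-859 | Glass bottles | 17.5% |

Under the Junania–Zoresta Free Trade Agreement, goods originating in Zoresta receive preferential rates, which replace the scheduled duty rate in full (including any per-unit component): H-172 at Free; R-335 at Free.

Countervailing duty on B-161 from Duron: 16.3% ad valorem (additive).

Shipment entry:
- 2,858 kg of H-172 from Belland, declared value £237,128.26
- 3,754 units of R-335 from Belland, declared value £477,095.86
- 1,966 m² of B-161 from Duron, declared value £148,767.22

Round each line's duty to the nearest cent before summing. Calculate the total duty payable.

Line 1 (H-172, Belland, 2,858 kg, £237,128.26):
Base rate for H-172 is 29%.
H-172 has an FTA preferential rate, but origin Belland is not Zoresta; base rate stands.
Duty = £237,128.26 × 29% = £68,767.20.
Line 2 (R-335, Belland, 3,754 units, £477,095.86):
Base rate for R-335 is £0.53/unit.
R-335 has an FTA preferential rate, but origin Belland is not Zoresta; base rate stands.
Duty = 3,754 × £0.53 = £1,989.62.
Line 3 (B-161, Duron, 1,966 m², £148,767.22):
Base rate for B-161 is £2.74/m².
Additional duty on B-161 from Duron: +16.3% ad valorem. Applied ad valorem rate = 16.3%.
Duty = £148,767.22 × 16.3% + 1,966 × £2.74 = £29,635.90.
Total = £68,767.20 + £1,989.62 + £29,635.90 = £100,392.72.

£100,392.72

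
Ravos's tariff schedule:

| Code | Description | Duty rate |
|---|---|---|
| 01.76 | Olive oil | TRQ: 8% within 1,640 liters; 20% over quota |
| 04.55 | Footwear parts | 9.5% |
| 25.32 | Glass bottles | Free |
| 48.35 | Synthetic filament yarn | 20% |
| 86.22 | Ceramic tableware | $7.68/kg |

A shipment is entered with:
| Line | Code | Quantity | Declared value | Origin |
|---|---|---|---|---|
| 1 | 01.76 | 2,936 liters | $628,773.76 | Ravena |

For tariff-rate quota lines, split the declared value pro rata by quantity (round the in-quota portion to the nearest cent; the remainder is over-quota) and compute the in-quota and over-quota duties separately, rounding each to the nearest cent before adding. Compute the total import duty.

Line 1 (01.76, Ravena, 2,936 liters, $628,773.76):
Code 01.76 is under a tariff-rate quota (threshold 1,640 liters). In-quota: 1,640 liters at 8%; over-quota: 1,296 liters at 20%.
Pro-rata value split: in-quota = $628,773.76 × 1,640/2,936 = $351,222.40; over-quota = $628,773.76 − $351,222.40 = $277,551.36.
In-quota duty = $351,222.40 × 8% = $28,097.79. Over-quota duty = $277,551.36 × 20% = $55,510.27.
Line duty = $28,097.79 + $55,510.27 = $83,608.06.

$83,608.06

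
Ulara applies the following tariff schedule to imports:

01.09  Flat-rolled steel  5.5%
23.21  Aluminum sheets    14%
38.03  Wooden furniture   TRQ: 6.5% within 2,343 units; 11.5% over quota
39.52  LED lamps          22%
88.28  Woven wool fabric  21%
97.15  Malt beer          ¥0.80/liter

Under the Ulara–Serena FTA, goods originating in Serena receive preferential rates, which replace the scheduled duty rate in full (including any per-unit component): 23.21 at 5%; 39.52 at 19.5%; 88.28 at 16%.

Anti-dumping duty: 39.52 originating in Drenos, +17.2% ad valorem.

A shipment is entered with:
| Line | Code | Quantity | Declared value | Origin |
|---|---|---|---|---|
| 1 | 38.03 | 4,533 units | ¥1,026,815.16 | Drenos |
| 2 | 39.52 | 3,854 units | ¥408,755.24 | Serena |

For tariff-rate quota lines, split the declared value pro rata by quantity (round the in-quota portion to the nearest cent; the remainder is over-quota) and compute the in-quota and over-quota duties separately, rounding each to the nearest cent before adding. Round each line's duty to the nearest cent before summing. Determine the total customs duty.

¥171,254.19

Line 1 (38.03, Drenos, 4,533 units, ¥1,026,815.16):
Code 38.03 is under a tariff-rate quota (threshold 2,343 units). In-quota: 2,343 units at 6.5%; over-quota: 2,190 units at 11.5%.
Pro-rata value split: in-quota = ¥1,026,815.16 × 2,343/4,533 = ¥530,736.36; over-quota = ¥1,026,815.16 − ¥530,736.36 = ¥496,078.80.
In-quota duty = ¥530,736.36 × 6.5% = ¥34,497.86. Over-quota duty = ¥496,078.80 × 11.5% = ¥57,049.06.
Line duty = ¥34,497.86 + ¥57,049.06 = ¥91,546.92.
Line 2 (39.52, Serena, 3,854 units, ¥408,755.24):
Base rate for 39.52 is 22%.
Origin Serena qualifies under the Ulara–Serena agreement and 39.52 is covered: preferential rate 19.5% applies instead.
The additional-duty order on 39.52 targets Drenos, not Serena; it does not apply.
Duty = ¥408,755.24 × 19.5% = ¥79,707.27.
Total = ¥91,546.92 + ¥79,707.27 = ¥171,254.19.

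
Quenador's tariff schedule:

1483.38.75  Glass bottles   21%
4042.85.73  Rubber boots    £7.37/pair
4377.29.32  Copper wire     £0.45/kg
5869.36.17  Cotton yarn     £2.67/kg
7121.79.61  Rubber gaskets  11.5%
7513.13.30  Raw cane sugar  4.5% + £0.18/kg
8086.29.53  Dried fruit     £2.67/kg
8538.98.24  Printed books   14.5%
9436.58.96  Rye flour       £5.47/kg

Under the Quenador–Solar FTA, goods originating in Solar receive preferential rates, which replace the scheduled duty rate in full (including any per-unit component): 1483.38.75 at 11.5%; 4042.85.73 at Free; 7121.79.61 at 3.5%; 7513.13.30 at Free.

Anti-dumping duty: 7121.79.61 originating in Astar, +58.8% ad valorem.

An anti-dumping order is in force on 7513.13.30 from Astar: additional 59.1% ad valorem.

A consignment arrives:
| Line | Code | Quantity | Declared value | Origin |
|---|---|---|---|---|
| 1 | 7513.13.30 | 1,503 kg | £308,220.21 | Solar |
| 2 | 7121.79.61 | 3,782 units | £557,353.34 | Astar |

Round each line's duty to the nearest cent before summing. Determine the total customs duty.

Line 1 (7513.13.30, Solar, 1,503 kg, £308,220.21):
Base rate for 7513.13.30 is 4.5% + £0.18/kg.
Origin Solar qualifies under the Quenador–Solar agreement and 7513.13.30 is covered: preferential rate Free applies instead.
The additional-duty order on 7513.13.30 targets Astar, not Solar; it does not apply.
Duty = £308,220.21 × 0% = £0.00.
Line 2 (7121.79.61, Astar, 3,782 units, £557,353.34):
Base rate for 7121.79.61 is 11.5%.
7121.79.61 has an FTA preferential rate, but origin Astar is not Solar; base rate stands.
Additional duty on 7121.79.61 from Astar: +58.8%. Applied ad valorem rate: 11.5% + 58.8% = 70.3%.
Duty = £557,353.34 × 70.3% = £391,819.40.
Total = £0.00 + £391,819.40 = £391,819.40.

£391,819.40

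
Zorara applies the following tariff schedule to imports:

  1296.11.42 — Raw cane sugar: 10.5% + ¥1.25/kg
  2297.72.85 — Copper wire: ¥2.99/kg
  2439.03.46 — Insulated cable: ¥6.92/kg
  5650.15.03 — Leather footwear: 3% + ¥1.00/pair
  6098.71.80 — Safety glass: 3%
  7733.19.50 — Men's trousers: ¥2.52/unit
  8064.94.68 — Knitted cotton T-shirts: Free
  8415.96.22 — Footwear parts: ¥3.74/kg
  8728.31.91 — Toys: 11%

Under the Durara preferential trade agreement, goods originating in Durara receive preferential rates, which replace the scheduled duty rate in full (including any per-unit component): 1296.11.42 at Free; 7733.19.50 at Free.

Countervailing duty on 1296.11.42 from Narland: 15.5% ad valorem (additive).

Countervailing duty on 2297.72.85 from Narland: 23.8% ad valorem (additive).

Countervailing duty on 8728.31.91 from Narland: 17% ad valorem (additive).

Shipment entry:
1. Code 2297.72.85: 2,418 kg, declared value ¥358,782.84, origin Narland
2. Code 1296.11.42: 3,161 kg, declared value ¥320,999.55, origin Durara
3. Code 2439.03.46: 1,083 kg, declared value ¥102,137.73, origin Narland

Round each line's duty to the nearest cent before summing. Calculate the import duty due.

¥100,114.50

Line 1 (2297.72.85, Narland, 2,418 kg, ¥358,782.84):
Base rate for 2297.72.85 is ¥2.99/kg.
Additional duty on 2297.72.85 from Narland: +23.8% ad valorem. Applied ad valorem rate = 23.8%.
Duty = ¥358,782.84 × 23.8% + 2,418 × ¥2.99 = ¥92,620.14.
Line 2 (1296.11.42, Durara, 3,161 kg, ¥320,999.55):
Base rate for 1296.11.42 is 10.5% + ¥1.25/kg.
Origin Durara qualifies under the Zorara–Durara agreement and 1296.11.42 is covered: preferential rate Free applies instead.
The additional-duty order on 1296.11.42 targets Narland, not Durara; it does not apply.
Duty = ¥320,999.55 × 0% = ¥0.00.
Line 3 (2439.03.46, Narland, 1,083 kg, ¥102,137.73):
Base rate for 2439.03.46 is ¥6.92/kg.
Duty = 1,083 × ¥6.92 = ¥7,494.36.
Total = ¥92,620.14 + ¥0.00 + ¥7,494.36 = ¥100,114.50.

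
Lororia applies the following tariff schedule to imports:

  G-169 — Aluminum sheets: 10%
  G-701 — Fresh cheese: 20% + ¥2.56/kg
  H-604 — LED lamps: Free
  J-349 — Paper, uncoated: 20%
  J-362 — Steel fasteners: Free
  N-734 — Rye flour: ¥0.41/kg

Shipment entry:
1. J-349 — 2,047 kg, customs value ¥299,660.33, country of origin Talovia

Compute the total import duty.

Line 1 (J-349, Talovia, 2,047 kg, ¥299,660.33):
Base rate for J-349 is 20%.
Duty = ¥299,660.33 × 20% = ¥59,932.07.

¥59,932.07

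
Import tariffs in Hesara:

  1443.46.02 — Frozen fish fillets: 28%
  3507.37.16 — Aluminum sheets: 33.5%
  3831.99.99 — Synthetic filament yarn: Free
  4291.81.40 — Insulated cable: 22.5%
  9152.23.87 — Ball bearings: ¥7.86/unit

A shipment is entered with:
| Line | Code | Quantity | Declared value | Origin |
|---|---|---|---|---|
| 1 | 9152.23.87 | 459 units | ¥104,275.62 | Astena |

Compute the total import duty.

¥3,607.74

Line 1 (9152.23.87, Astena, 459 units, ¥104,275.62):
Base rate for 9152.23.87 is ¥7.86/unit.
Duty = 459 × ¥7.86 = ¥3,607.74.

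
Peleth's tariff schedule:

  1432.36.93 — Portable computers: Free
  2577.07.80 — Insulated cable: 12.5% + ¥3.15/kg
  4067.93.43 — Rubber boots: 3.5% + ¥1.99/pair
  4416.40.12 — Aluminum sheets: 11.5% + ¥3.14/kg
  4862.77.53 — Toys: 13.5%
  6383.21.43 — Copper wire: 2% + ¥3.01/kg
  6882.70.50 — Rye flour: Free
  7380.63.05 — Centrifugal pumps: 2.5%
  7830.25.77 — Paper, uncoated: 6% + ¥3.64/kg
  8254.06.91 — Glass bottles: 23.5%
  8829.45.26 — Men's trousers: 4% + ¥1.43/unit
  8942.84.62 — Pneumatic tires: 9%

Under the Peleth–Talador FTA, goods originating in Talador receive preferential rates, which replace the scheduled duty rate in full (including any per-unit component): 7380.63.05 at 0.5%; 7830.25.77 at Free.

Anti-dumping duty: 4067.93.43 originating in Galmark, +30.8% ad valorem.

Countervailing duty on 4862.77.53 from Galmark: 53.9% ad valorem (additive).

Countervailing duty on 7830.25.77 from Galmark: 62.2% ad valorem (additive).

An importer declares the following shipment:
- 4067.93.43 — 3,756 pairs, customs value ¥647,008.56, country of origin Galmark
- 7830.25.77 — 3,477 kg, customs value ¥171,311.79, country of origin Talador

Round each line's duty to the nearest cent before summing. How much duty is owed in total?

¥229,398.38

Line 1 (4067.93.43, Galmark, 3,756 pairs, ¥647,008.56):
Base rate for 4067.93.43 is 3.5% + ¥1.99/pair.
Additional duty on 4067.93.43 from Galmark: +30.8%. Applied ad valorem rate: 3.5% + 30.8% = 34.3%.
Duty = ¥647,008.56 × 34.3% + 3,756 × ¥1.99 = ¥229,398.38.
Line 2 (7830.25.77, Talador, 3,477 kg, ¥171,311.79):
Base rate for 7830.25.77 is 6% + ¥3.64/kg.
Origin Talador qualifies under the Peleth–Talador agreement and 7830.25.77 is covered: preferential rate Free applies instead.
The additional-duty order on 7830.25.77 targets Galmark, not Talador; it does not apply.
Duty = ¥171,311.79 × 0% = ¥0.00.
Total = ¥229,398.38 + ¥0.00 = ¥229,398.38.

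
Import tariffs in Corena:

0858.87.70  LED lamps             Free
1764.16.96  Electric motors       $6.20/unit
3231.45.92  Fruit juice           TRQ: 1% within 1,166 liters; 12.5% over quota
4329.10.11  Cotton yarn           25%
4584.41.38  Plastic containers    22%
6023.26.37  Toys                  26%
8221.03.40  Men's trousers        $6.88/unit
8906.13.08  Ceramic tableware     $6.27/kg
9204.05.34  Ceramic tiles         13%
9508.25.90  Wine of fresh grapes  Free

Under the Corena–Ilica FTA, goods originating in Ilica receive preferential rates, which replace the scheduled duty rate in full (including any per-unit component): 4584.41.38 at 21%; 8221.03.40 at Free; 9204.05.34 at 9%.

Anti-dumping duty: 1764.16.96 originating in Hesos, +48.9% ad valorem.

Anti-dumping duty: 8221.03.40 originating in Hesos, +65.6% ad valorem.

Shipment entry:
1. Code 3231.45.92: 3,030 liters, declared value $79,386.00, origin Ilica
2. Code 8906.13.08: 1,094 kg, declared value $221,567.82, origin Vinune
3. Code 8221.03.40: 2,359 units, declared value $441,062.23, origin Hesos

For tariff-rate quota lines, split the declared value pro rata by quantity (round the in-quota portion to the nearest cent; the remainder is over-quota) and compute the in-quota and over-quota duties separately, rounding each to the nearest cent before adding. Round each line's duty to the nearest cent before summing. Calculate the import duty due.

$318,836.21

Line 1 (3231.45.92, Ilica, 3,030 liters, $79,386.00):
Code 3231.45.92 is under a tariff-rate quota (threshold 1,166 liters). In-quota: 1,166 liters at 1%; over-quota: 1,864 liters at 12.5%.
Pro-rata value split: in-quota = $79,386.00 × 1,166/3,030 = $30,549.20; over-quota = $79,386.00 − $30,549.20 = $48,836.80.
In-quota duty = $30,549.20 × 1% = $305.49. Over-quota duty = $48,836.80 × 12.5% = $6,104.60.
Line duty = $305.49 + $6,104.60 = $6,410.09.
Line 2 (8906.13.08, Vinune, 1,094 kg, $221,567.82):
Base rate for 8906.13.08 is $6.27/kg.
Duty = 1,094 × $6.27 = $6,859.38.
Line 3 (8221.03.40, Hesos, 2,359 units, $441,062.23):
Base rate for 8221.03.40 is $6.88/unit.
8221.03.40 has an FTA preferential rate, but origin Hesos is not Ilica; base rate stands.
Additional duty on 8221.03.40 from Hesos: +65.6% ad valorem. Applied ad valorem rate = 65.6%.
Duty = $441,062.23 × 65.6% + 2,359 × $6.88 = $305,566.74.
Total = $6,410.09 + $6,859.38 + $305,566.74 = $318,836.21.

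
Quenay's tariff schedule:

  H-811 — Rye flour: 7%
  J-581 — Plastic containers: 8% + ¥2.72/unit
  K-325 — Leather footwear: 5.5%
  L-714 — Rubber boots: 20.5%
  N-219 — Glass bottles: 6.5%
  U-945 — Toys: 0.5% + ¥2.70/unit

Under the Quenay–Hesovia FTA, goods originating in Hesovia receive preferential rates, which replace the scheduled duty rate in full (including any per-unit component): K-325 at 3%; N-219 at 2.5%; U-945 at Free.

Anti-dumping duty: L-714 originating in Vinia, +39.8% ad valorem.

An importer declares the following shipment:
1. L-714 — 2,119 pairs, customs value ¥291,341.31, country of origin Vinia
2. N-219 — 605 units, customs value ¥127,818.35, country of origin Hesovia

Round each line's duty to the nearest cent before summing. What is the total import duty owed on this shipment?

Line 1 (L-714, Vinia, 2,119 pairs, ¥291,341.31):
Base rate for L-714 is 20.5%.
Additional duty on L-714 from Vinia: +39.8%. Applied ad valorem rate: 20.5% + 39.8% = 60.3%.
Duty = ¥291,341.31 × 60.3% = ¥175,678.81.
Line 2 (N-219, Hesovia, 605 units, ¥127,818.35):
Base rate for N-219 is 6.5%.
Origin Hesovia qualifies under the Quenay–Hesovia agreement and N-219 is covered: preferential rate 2.5% applies instead.
Duty = ¥127,818.35 × 2.5% = ¥3,195.46.
Total = ¥175,678.81 + ¥3,195.46 = ¥178,874.27.

¥178,874.27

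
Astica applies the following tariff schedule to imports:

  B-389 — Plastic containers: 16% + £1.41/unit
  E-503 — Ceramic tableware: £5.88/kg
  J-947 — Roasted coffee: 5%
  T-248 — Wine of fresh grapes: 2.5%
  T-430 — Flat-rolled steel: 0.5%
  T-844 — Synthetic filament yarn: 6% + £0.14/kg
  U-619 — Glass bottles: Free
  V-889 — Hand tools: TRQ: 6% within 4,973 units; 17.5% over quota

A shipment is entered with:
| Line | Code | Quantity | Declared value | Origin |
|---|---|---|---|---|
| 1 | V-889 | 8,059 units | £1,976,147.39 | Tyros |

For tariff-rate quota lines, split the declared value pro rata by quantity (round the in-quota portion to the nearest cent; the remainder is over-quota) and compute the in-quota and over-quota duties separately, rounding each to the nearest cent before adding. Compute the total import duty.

Line 1 (V-889, Tyros, 8,059 units, £1,976,147.39):
Code V-889 is under a tariff-rate quota (threshold 4,973 units). In-quota: 4,973 units at 6%; over-quota: 3,086 units at 17.5%.
Pro-rata value split: in-quota = £1,976,147.39 × 4,973/8,059 = £1,219,429.33; over-quota = £1,976,147.39 − £1,219,429.33 = £756,718.06.
In-quota duty = £1,219,429.33 × 6% = £73,165.76. Over-quota duty = £756,718.06 × 17.5% = £132,425.66.
Line duty = £73,165.76 + £132,425.66 = £205,591.42.

£205,591.42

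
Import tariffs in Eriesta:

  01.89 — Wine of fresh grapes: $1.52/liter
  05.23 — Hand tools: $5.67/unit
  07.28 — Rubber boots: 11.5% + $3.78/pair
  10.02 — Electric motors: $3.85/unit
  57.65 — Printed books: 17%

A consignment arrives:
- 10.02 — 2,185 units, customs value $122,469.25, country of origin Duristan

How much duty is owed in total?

Line 1 (10.02, Duristan, 2,185 units, $122,469.25):
Base rate for 10.02 is $3.85/unit.
Duty = 2,185 × $3.85 = $8,412.25.

$8,412.25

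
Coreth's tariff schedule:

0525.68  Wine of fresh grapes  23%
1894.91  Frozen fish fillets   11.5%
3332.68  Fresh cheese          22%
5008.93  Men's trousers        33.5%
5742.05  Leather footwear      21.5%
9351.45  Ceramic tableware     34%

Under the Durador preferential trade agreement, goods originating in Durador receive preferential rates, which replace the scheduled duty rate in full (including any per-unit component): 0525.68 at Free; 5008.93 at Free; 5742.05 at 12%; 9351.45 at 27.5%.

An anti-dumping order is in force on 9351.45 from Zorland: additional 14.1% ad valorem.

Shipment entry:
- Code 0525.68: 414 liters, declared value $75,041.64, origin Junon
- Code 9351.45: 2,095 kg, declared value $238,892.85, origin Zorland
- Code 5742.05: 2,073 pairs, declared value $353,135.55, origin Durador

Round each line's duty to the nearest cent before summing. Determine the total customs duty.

$174,543.31

Line 1 (0525.68, Junon, 414 liters, $75,041.64):
Base rate for 0525.68 is 23%.
0525.68 has an FTA preferential rate, but origin Junon is not Durador; base rate stands.
Duty = $75,041.64 × 23% = $17,259.58.
Line 2 (9351.45, Zorland, 2,095 kg, $238,892.85):
Base rate for 9351.45 is 34%.
9351.45 has an FTA preferential rate, but origin Zorland is not Durador; base rate stands.
Additional duty on 9351.45 from Zorland: +14.1%. Applied ad valorem rate: 34% + 14.1% = 48.1%.
Duty = $238,892.85 × 48.1% = $114,907.46.
Line 3 (5742.05, Durador, 2,073 pairs, $353,135.55):
Base rate for 5742.05 is 21.5%.
Origin Durador qualifies under the Coreth–Durador agreement and 5742.05 is covered: preferential rate 12% applies instead.
Duty = $353,135.55 × 12% = $42,376.27.
Total = $17,259.58 + $114,907.46 + $42,376.27 = $174,543.31.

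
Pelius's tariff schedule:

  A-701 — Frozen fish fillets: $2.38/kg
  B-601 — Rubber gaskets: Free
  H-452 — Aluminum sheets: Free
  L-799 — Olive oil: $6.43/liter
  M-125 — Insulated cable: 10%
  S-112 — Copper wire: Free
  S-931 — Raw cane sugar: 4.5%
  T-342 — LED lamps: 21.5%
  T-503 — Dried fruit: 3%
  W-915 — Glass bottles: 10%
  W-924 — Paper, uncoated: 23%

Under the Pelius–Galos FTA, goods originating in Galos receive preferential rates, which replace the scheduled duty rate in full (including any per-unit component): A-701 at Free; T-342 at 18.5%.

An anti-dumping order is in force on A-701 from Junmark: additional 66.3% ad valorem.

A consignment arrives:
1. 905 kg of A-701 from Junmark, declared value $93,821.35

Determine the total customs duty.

Line 1 (A-701, Junmark, 905 kg, $93,821.35):
Base rate for A-701 is $2.38/kg.
A-701 has an FTA preferential rate, but origin Junmark is not Galos; base rate stands.
Additional duty on A-701 from Junmark: +66.3% ad valorem. Applied ad valorem rate = 66.3%.
Duty = $93,821.35 × 66.3% + 905 × $2.38 = $64,357.46.

$64,357.46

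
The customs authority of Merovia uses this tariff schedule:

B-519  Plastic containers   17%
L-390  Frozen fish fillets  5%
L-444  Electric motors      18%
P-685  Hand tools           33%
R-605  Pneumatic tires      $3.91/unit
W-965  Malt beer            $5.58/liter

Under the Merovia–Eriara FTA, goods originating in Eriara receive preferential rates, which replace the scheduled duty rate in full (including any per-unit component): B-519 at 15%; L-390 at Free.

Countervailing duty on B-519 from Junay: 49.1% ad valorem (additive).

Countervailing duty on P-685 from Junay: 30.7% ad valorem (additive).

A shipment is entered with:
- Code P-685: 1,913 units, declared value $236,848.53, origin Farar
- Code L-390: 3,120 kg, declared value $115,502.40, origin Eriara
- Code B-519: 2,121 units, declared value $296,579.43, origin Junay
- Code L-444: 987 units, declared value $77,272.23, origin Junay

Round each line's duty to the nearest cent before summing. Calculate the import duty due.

$288,108.01

Line 1 (P-685, Farar, 1,913 units, $236,848.53):
Base rate for P-685 is 33%.
The additional-duty order on P-685 targets Junay, not Farar; it does not apply.
Duty = $236,848.53 × 33% = $78,160.01.
Line 2 (L-390, Eriara, 3,120 kg, $115,502.40):
Base rate for L-390 is 5%.
Origin Eriara qualifies under the Merovia–Eriara agreement and L-390 is covered: preferential rate Free applies instead.
Duty = $115,502.40 × 0% = $0.00.
Line 3 (B-519, Junay, 2,121 units, $296,579.43):
Base rate for B-519 is 17%.
B-519 has an FTA preferential rate, but origin Junay is not Eriara; base rate stands.
Additional duty on B-519 from Junay: +49.1%. Applied ad valorem rate: 17% + 49.1% = 66.1%.
Duty = $296,579.43 × 66.1% = $196,039.00.
Line 4 (L-444, Junay, 987 units, $77,272.23):
Base rate for L-444 is 18%.
Duty = $77,272.23 × 18% = $13,909.00.
Total = $78,160.01 + $0.00 + $196,039.00 + $13,909.00 = $288,108.01.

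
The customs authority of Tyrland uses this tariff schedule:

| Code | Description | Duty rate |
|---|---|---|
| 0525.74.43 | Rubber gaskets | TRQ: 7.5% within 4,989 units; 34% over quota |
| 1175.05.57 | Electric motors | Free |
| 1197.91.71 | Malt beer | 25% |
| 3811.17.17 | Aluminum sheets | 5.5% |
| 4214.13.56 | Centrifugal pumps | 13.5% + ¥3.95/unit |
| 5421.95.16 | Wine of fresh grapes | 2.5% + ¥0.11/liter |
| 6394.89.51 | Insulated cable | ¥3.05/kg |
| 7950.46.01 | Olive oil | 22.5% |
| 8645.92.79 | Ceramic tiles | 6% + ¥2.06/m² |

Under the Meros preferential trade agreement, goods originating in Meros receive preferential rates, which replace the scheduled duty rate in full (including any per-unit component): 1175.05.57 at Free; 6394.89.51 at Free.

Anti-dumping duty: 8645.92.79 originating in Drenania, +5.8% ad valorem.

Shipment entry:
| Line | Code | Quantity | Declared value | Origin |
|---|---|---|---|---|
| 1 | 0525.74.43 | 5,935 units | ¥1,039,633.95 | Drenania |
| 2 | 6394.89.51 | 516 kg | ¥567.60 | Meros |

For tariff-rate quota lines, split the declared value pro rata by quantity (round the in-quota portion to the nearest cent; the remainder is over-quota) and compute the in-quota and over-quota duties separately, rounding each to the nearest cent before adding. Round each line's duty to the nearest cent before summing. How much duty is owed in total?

¥121,885.91

Line 1 (0525.74.43, Drenania, 5,935 units, ¥1,039,633.95):
Code 0525.74.43 is under a tariff-rate quota (threshold 4,989 units). In-quota: 4,989 units at 7.5%; over-quota: 946 units at 34%.
Pro-rata value split: in-quota = ¥1,039,633.95 × 4,989/5,935 = ¥873,923.13; over-quota = ¥1,039,633.95 − ¥873,923.13 = ¥165,710.82.
In-quota duty = ¥873,923.13 × 7.5% = ¥65,544.23. Over-quota duty = ¥165,710.82 × 34% = ¥56,341.68.
Line duty = ¥65,544.23 + ¥56,341.68 = ¥121,885.91.
Line 2 (6394.89.51, Meros, 516 kg, ¥567.60):
Base rate for 6394.89.51 is ¥3.05/kg.
Origin Meros qualifies under the Tyrland–Meros agreement and 6394.89.51 is covered: preferential rate Free applies instead.
Duty = ¥567.60 × 0% = ¥0.00.
Total = ¥121,885.91 + ¥0.00 = ¥121,885.91.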